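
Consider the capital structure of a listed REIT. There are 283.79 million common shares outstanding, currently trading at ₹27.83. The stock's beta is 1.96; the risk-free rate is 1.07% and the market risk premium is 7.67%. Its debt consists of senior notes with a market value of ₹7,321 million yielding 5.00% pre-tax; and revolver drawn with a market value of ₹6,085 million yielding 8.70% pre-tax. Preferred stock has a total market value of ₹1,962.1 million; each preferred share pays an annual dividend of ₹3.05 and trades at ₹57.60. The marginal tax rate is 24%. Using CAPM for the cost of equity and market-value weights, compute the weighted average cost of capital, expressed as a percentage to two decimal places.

8.84%

Cost of equity via CAPM: Re = 1.07% + 1.96 × 7.67% = 16.1032%.
Cost of preferred: Rp = 3.05 / 57.6 = 5.2951%.
Market value of equity E = 27.83 × 283.79m = 7897.8757m.
Total capital V = 7897.8757 + 1962.1 + 7321 + 6085 = 23265.9757.
Equity: weight = 7897.8757/23265.9757 = 0.3395; cost = 16.1032%.
Preferred: weight = 1962.1/23265.9757 = 0.0843; cost = 5.2951%.
Senior notes: weight = 7321/23265.9757 = 0.3147; after-tax cost = 5% × (1 − 24%) = 3.8000%.
Revolver drawn: weight = 6085/23265.9757 = 0.2615; after-tax cost = 8.7% × (1 − 24%) = 6.6120%.
WACC = 0.3395 × 16.1032% + 0.0843 × 5.2951% + 0.3147 × 3.8000% + 0.2615 × 6.6120% = 8.8380%.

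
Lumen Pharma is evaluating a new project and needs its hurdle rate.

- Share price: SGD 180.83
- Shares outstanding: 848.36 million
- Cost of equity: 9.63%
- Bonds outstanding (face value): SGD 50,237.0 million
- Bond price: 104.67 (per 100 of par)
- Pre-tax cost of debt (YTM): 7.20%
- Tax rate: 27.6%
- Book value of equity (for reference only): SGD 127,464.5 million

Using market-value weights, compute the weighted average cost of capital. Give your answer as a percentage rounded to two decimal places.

8.50%

Market value of equity E = 180.83 × 848.36m = 153408.9388m. Market value of debt D = 50237m × 104.67/100 = 52583.0679m.
Total capital V = 153408.9388 + 52583.0679 = 205992.0067.
Equity: weight = 153408.9388/205992.0067 = 0.7447; cost = 9.63%.
Bonds outstanding: weight = 52583.0679/205992.0067 = 0.2553; after-tax cost = 7.2% × (1 − 27.6%) = 5.2128%.
WACC = 0.7447 × 9.6300% + 0.2553 × 5.2128% = 8.5024%.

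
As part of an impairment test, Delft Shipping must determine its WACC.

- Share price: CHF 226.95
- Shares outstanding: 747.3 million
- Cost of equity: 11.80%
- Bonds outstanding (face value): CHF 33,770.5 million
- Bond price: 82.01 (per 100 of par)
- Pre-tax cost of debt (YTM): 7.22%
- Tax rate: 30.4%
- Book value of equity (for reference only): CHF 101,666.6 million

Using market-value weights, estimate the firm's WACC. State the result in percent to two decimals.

Market value of equity E = 226.95 × 747.3m = 169599.735m. Market value of debt D = 33770.5m × 82.01/100 = 27695.18705m.
Total capital V = 169599.735 + 27695.18705 = 197294.92205.
Equity: weight = 169599.735/197294.92205 = 0.8596; cost = 11.8%.
Bonds outstanding: weight = 27695.18705/197294.92205 = 0.1404; after-tax cost = 7.22% × (1 − 30.4%) = 5.0251%.
WACC = 0.8596 × 11.8000% + 0.1404 × 5.0251% = 10.8490%.

10.85%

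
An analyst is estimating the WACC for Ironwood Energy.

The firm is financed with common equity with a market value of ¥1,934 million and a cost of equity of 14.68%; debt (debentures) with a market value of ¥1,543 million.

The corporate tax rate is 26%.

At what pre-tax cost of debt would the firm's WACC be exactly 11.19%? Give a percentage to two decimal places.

Total capital V = 1934 + 1543 = 3477.
Equity weight = 1934/3477 = 0.5562.
Debentures weight = 1543/3477 = 0.4438.
Equity contribution = 0.5562 × 14.68% = 8.1654%.
Remaining for debt = 11.19% − 8.1654% = 3.0246%.
Rd × (1 − 26%) × 0.4438 = 3.0246%  ⇒  Rd = 9.2103%.

9.21%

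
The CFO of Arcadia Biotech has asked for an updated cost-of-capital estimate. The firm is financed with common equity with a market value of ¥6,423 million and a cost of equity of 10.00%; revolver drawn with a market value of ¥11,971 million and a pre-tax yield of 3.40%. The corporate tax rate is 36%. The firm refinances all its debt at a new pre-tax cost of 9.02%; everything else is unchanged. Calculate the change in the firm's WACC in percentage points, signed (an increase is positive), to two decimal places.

+2.34 pp

Current WACC:
Total capital V = 6423 + 11971 = 18394.
Equity: weight = 6423/18394 = 0.3492; cost = 10%.
Revolver drawn: weight = 11971/18394 = 0.6508; after-tax cost = 3.4% × (1 − 36%) = 2.1760%.
WACC = 0.3492 × 10.0000% + 0.6508 × 2.1760% = 4.9081%.
After the change:
Total capital V = 6423 + 11971 = 18394.
Equity: weight = 6423/18394 = 0.3492; cost = 10%.
Revolver drawn: weight = 11971/18394 = 0.6508; after-tax cost = 9.02% × (1 − 36%) = 5.7728%.
WACC = 0.3492 × 10.0000% + 0.6508 × 5.7728% = 7.2489%.
Change in WACC = 7.2489% − 4.9081% = 2.3408 pp.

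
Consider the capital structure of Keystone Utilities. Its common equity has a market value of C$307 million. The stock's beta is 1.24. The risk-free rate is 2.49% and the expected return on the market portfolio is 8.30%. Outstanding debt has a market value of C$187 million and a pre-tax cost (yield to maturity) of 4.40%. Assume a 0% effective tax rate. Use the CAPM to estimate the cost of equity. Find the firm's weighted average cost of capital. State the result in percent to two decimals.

7.69%

Market risk premium = 8.3% − 2.49% = 5.81%.
Cost of equity via CAPM: Re = 2.49% + 1.24 × 5.81% = 9.6944%.
Total capital V = 307 + 187 = 494.
Equity: weight = 307/494 = 0.6215; cost = 9.6944%.
Debt: weight = 187/494 = 0.3785; after-tax cost = 4.4% × (1 − 0%) = 4.4000%.
WACC = 0.6215 × 9.6944% + 0.3785 × 4.4000% = 7.6902%.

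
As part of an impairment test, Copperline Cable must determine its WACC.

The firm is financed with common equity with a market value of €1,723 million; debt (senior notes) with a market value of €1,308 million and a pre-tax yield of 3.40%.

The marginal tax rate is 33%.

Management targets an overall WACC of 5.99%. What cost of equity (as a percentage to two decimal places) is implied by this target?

Total capital V = 1723 + 1308 = 3031.
Equity weight = 1723/3031 = 0.5685.
Senior notes weight = 1308/3031 = 0.4315.
Debt contribution = 0.4315 × 3.4% × (1 − 33%) = 0.9830%.
Required equity contribution = 5.99% − 0.9830% = 5.0070%.
Re = 5.0070% / 0.5685 = 8.8079%.

8.81%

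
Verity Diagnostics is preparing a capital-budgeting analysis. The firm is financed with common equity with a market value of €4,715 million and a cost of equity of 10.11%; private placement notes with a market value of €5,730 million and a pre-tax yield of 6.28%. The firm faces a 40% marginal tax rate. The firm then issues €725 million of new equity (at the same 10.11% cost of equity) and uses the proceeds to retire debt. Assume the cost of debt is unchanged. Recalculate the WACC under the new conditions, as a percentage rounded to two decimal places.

After the change:
Total capital V = 5440 + 5005 = 10445.
Equity: weight = 5440/10445 = 0.5208; cost = 10.11%.
Private placement notes: weight = 5005/10445 = 0.4792; after-tax cost = 6.28% × (1 − 40%) = 3.7680%.
WACC = 0.5208 × 10.1100% + 0.4792 × 3.7680% = 7.0711%.

7.07%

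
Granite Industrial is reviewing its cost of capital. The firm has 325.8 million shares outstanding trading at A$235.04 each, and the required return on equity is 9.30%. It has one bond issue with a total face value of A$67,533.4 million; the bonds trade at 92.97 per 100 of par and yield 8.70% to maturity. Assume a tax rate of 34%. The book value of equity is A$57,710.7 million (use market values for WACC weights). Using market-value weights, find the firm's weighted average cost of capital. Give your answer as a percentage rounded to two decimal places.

Market value of equity E = 235.04 × 325.8m = 76576.032m. Market value of debt D = 67533.4m × 92.97/100 = 62785.80198m.
Total capital V = 76576.032 + 62785.80198 = 139361.83398.
Equity: weight = 76576.032/139361.83398 = 0.5495; cost = 9.3%.
Bonds outstanding: weight = 62785.80198/139361.83398 = 0.4505; after-tax cost = 8.7% × (1 − 34%) = 5.7420%.
WACC = 0.5495 × 9.3000% + 0.4505 × 5.7420% = 7.6970%.

7.70%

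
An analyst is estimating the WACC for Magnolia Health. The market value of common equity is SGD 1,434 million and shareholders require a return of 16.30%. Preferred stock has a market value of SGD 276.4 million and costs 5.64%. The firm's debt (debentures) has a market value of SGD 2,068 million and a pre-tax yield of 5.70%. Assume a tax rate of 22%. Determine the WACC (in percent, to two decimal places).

9.03%

Total capital V = 1434 + 276.4 + 2068 = 3778.4.
Equity: weight = 1434/3778.4 = 0.3795; cost = 16.3%.
Preferred: weight = 276.4/3778.4 = 0.0732; cost = 5.64%.
Debentures: weight = 2068/3778.4 = 0.5473; after-tax cost = 5.7% × (1 − 22%) = 4.4460%.
WACC = 0.3795 × 16.3000% + 0.0732 × 5.6400% + 0.5473 × 4.4460% = 9.0322%.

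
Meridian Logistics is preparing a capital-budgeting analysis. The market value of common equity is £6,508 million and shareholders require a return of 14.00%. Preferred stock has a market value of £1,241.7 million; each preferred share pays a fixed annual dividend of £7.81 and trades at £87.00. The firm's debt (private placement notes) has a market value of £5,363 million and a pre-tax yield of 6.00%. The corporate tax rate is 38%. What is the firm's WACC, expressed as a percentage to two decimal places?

9.32%

Cost of preferred: Rp = 7.81 / 87.0 = 8.9770%.
Total capital V = 6508 + 1241.7 + 5363 = 13112.7.
Equity: weight = 6508/13112.7 = 0.4963; cost = 14%.
Preferred: weight = 1241.7/13112.7 = 0.0947; cost = 8.977%.
Private placement notes: weight = 5363/13112.7 = 0.4090; after-tax cost = 6% × (1 − 38%) = 3.7200%.
WACC = 0.4963 × 14.0000% + 0.0947 × 8.9770% + 0.4090 × 3.7200% = 9.3199%.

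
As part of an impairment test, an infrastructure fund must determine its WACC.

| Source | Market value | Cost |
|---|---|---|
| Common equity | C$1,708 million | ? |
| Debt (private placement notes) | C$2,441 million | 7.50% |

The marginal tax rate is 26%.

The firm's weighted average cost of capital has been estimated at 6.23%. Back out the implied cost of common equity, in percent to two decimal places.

7.20%

Total capital V = 1708 + 2441 = 4149.
Equity weight = 1708/4149 = 0.4117.
Private placement notes weight = 2441/4149 = 0.5883.
Debt contribution = 0.5883 × 7.5% × (1 − 26%) = 3.2653%.
Required equity contribution = 6.23% − 3.2653% = 2.9647%.
Re = 2.9647% / 0.4117 = 7.2018%.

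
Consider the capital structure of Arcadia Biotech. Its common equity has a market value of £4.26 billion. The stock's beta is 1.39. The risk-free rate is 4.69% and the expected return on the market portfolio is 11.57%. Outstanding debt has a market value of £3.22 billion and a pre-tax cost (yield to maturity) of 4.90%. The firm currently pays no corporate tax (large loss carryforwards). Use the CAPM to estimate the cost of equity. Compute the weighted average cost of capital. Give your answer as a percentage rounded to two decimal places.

10.23%

Market risk premium = 11.57% − 4.69% = 6.88%.
Cost of equity via CAPM: Re = 4.69% + 1.39 × 6.88% = 14.2532%.
Total capital V = 4.26 + 3.22 = 7.48.
Equity: weight = 4.26/7.48 = 0.5695; cost = 14.2532%.
Debt: weight = 3.22/7.48 = 0.4305; after-tax cost = 4.9% × (1 − 0%) = 4.9000%.
WACC = 0.5695 × 14.2532% + 0.4305 × 4.9000% = 10.2268%.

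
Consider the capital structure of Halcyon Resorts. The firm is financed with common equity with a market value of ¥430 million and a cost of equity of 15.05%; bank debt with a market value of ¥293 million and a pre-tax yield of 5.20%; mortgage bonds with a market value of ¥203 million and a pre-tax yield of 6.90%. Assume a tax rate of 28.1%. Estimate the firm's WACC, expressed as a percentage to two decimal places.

9.26%

Total capital V = 430 + 293 + 203 = 926.
Equity: weight = 430/926 = 0.4644; cost = 15.05%.
Bank debt: weight = 293/926 = 0.3164; after-tax cost = 5.2% × (1 − 28.1%) = 3.7388%.
Mortgage bonds: weight = 203/926 = 0.2192; after-tax cost = 6.9% × (1 − 28.1%) = 4.9611%.
WACC = 0.4644 × 15.0500% + 0.3164 × 3.7388% + 0.2192 × 4.9611% = 9.2593%.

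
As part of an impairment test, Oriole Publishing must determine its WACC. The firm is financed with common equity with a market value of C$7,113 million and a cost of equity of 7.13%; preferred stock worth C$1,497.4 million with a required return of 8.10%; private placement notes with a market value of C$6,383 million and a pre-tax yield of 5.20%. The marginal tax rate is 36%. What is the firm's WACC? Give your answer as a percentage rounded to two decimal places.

Total capital V = 7113 + 1497.4 + 6383 = 14993.4.
Equity: weight = 7113/14993.4 = 0.4744; cost = 7.13%.
Preferred: weight = 1497.4/14993.4 = 0.0999; cost = 8.1%.
Private placement notes: weight = 6383/14993.4 = 0.4257; after-tax cost = 5.2% × (1 − 36%) = 3.3280%.
WACC = 0.4744 × 7.1300% + 0.0999 × 8.1000% + 0.4257 × 3.3280% = 5.6083%.

5.61%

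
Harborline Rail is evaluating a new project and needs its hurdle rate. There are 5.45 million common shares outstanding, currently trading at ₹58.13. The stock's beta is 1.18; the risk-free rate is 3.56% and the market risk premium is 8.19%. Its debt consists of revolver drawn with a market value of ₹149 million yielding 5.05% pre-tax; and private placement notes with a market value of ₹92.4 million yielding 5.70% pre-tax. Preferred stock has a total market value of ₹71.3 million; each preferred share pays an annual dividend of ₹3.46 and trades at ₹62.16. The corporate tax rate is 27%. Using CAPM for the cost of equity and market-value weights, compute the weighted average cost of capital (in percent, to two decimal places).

Cost of equity via CAPM: Re = 3.56% + 1.18 × 8.19% = 13.2242%.
Cost of preferred: Rp = 3.46 / 62.16 = 5.5663%.
Market value of equity E = 58.13 × 5.45m = 316.8085m.
Total capital V = 316.8085 + 71.3 + 149 + 92.4 = 629.5085.
Equity: weight = 316.8085/629.5085 = 0.5033; cost = 13.2242%.
Preferred: weight = 71.3/629.5085 = 0.1133; cost = 5.5663%.
Revolver drawn: weight = 149/629.5085 = 0.2367; after-tax cost = 5.05% × (1 − 27%) = 3.6865%.
Private placement notes: weight = 92.4/629.5085 = 0.1468; after-tax cost = 5.7% × (1 − 27%) = 4.1610%.
WACC = 0.5033 × 13.2242% + 0.1133 × 5.5663% + 0.2367 × 3.6865% + 0.1468 × 4.1610% = 8.7690%.

8.77%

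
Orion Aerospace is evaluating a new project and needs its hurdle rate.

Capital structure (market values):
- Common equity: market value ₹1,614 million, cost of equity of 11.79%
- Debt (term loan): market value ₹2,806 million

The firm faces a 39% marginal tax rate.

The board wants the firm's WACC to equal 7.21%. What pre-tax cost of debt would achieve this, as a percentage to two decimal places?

Total capital V = 1614 + 2806 = 4420.
Equity weight = 1614/4420 = 0.3652.
Term loan weight = 2806/4420 = 0.6348.
Equity contribution = 0.3652 × 11.79% = 4.3052%.
Remaining for debt = 7.21% − 4.3052% = 2.9048%.
Rd × (1 − 39%) × 0.6348 = 2.9048%  ⇒  Rd = 7.5010%.

7.50%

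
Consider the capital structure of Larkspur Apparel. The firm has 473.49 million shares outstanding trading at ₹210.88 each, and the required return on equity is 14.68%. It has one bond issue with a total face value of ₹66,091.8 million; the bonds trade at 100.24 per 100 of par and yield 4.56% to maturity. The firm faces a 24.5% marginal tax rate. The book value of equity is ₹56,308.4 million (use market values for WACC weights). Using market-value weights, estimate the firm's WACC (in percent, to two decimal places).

10.20%

Market value of equity E = 210.88 × 473.49m = 99849.5712m. Market value of debt D = 66091.8m × 100.24/100 = 66250.42032m.
Total capital V = 99849.5712 + 66250.42032 = 166099.99152.
Equity: weight = 99849.5712/166099.99152 = 0.6011; cost = 14.68%.
Bonds outstanding: weight = 66250.42032/166099.99152 = 0.3989; after-tax cost = 4.56% × (1 − 24.5%) = 3.4428%.
WACC = 0.6011 × 14.6800% + 0.3989 × 3.4428% = 10.1979%.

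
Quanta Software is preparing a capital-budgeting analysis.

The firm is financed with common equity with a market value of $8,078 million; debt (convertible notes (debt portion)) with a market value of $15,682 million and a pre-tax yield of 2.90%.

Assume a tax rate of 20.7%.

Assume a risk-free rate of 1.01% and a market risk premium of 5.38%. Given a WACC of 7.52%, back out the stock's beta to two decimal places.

3.09

Total capital V = 8078 + 15682 = 23760.
Equity weight = 8078/23760 = 0.3400.
Convertible notes (debt portion) weight = 15682/23760 = 0.6600.
Debt contribution = 0.6600 × 2.9% × (1 − 20.7%) = 1.5178%.
Required equity contribution = 7.52% − 1.5178% = 6.0022%  ⇒  Re = 17.6543%.
CAPM: 17.6543% = 1.01% + β × 5.38%  ⇒  β = 3.0937.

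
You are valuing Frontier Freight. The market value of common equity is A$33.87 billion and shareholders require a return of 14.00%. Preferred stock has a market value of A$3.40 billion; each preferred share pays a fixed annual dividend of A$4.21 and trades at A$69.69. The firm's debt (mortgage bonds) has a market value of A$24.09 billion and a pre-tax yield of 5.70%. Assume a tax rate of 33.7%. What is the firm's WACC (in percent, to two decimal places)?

Cost of preferred: Rp = 4.21 / 69.69 = 6.0410%.
Total capital V = 33.87 + 3.4 + 24.09 = 61.36.
Equity: weight = 33.87/61.36 = 0.5520; cost = 14%.
Preferred: weight = 3.4/61.36 = 0.0554; cost = 6.041%.
Mortgage bonds: weight = 24.09/61.36 = 0.3926; after-tax cost = 5.7% × (1 − 33.7%) = 3.7791%.
WACC = 0.5520 × 14.0000% + 0.0554 × 6.0410% + 0.3926 × 3.7791% = 9.5463%.

9.55%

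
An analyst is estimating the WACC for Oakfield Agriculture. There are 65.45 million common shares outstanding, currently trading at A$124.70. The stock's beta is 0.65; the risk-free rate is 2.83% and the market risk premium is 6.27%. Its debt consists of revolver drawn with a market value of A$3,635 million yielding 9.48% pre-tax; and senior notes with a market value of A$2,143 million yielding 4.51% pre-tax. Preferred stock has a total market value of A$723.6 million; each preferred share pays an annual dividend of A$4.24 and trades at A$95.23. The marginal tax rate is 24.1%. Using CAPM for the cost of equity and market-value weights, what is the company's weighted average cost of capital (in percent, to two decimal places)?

Cost of equity via CAPM: Re = 2.83% + 0.65 × 6.27% = 6.9055%.
Cost of preferred: Rp = 4.24 / 95.23 = 4.4524%.
Market value of equity E = 124.7 × 65.45m = 8161.615m.
Total capital V = 8161.615 + 723.6 + 3635 + 2143 = 14663.215.
Equity: weight = 8161.615/14663.215 = 0.5566; cost = 6.9055%.
Preferred: weight = 723.6/14663.215 = 0.0493; cost = 4.4524%.
Revolver drawn: weight = 3635/14663.215 = 0.2479; after-tax cost = 9.48% × (1 − 24.1%) = 7.1953%.
Senior notes: weight = 2143/14663.215 = 0.1461; after-tax cost = 4.51% × (1 − 24.1%) = 3.4231%.
WACC = 0.5566 × 6.9055% + 0.0493 × 4.4524% + 0.2479 × 7.1953% + 0.1461 × 3.4231% = 6.3473%.

6.35%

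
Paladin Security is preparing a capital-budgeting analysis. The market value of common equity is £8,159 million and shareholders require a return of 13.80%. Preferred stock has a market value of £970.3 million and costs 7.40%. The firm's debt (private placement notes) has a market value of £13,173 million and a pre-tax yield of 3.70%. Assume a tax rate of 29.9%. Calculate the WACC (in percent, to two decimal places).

6.90%

Total capital V = 8159 + 970.3 + 13173 = 22302.3.
Equity: weight = 8159/22302.3 = 0.3658; cost = 13.8%.
Preferred: weight = 970.3/22302.3 = 0.0435; cost = 7.4%.
Private placement notes: weight = 13173/22302.3 = 0.5907; after-tax cost = 3.7% × (1 − 29.9%) = 2.5937%.
WACC = 0.3658 × 13.8000% + 0.0435 × 7.4000% + 0.5907 × 2.5937% = 6.9025%.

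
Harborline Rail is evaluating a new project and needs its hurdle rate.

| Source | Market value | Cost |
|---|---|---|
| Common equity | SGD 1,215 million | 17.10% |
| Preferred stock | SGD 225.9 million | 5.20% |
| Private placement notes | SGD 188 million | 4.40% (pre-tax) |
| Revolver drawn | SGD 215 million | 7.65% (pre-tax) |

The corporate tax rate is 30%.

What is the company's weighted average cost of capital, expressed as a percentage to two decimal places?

Total capital V = 1215 + 225.9 + 188 + 215 = 1843.9.
Equity: weight = 1215/1843.9 = 0.6589; cost = 17.1%.
Preferred: weight = 225.9/1843.9 = 0.1225; cost = 5.2%.
Private placement notes: weight = 188/1843.9 = 0.1020; after-tax cost = 4.4% × (1 − 30%) = 3.0800%.
Revolver drawn: weight = 215/1843.9 = 0.1166; after-tax cost = 7.65% × (1 − 30%) = 5.3550%.
WACC = 0.6589 × 17.1000% + 0.1225 × 5.2000% + 0.1020 × 3.0800% + 0.1166 × 5.3550% = 12.8432%.

12.84%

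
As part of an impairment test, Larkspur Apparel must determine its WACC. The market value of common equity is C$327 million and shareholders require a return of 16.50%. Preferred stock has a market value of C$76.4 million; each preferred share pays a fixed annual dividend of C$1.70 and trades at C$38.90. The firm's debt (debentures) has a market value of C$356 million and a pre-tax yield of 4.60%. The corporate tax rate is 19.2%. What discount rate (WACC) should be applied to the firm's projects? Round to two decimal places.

Cost of preferred: Rp = 1.7 / 38.9 = 4.3702%.
Total capital V = 327 + 76.4 + 356 = 759.4.
Equity: weight = 327/759.4 = 0.4306; cost = 16.5%.
Preferred: weight = 76.4/759.4 = 0.1006; cost = 4.3702%.
Debentures: weight = 356/759.4 = 0.4688; after-tax cost = 4.6% × (1 − 19.2%) = 3.7168%.
WACC = 0.4306 × 16.5000% + 0.1006 × 4.3702% + 0.4688 × 3.7168% = 9.2870%.

9.29%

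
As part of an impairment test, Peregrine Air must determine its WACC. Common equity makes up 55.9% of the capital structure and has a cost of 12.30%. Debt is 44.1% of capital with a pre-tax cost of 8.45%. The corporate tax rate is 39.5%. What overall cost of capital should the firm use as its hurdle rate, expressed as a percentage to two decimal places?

After-tax cost of debt = 8.45% × (1 − 39.5%) = 5.1122%.
WACC = 0.559 × 12.3000% + 0.441 × 5.1122% = 9.1302%.

9.13%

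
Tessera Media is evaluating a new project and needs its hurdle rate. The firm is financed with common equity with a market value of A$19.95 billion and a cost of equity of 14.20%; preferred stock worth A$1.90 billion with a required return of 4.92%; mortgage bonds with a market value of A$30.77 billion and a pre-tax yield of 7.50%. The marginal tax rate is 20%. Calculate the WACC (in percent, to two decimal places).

Total capital V = 19.95 + 1.9 + 30.77 = 52.62.
Equity: weight = 19.95/52.62 = 0.3791; cost = 14.2%.
Preferred: weight = 1.9/52.62 = 0.0361; cost = 4.92%.
Mortgage bonds: weight = 30.77/52.62 = 0.5848; after-tax cost = 7.5% × (1 − 20%) = 6.0000%.
WACC = 0.3791 × 14.2000% + 0.0361 × 4.9200% + 0.5848 × 6.0000% = 9.0699%.

9.07%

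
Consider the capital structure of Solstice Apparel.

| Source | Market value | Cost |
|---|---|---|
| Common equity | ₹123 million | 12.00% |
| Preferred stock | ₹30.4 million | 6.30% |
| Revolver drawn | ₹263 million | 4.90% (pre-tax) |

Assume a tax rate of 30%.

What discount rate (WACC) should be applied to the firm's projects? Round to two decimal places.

6.17%

Total capital V = 123 + 30.4 + 263 = 416.4.
Equity: weight = 123/416.4 = 0.2954; cost = 12%.
Preferred: weight = 30.4/416.4 = 0.0730; cost = 6.3%.
Revolver drawn: weight = 263/416.4 = 0.6316; after-tax cost = 4.9% × (1 − 30%) = 3.4300%.
WACC = 0.2954 × 12.0000% + 0.0730 × 6.3000% + 0.6316 × 3.4300% = 6.1710%.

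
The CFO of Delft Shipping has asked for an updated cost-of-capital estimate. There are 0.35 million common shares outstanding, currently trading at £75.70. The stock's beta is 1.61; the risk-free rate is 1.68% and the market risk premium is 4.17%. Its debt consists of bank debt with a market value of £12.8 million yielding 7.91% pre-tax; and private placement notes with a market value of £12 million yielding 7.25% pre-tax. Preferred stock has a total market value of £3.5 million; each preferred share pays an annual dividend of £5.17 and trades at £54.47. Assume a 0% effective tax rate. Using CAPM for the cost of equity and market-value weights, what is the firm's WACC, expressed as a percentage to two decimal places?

8.10%

Cost of equity via CAPM: Re = 1.68% + 1.61 × 4.17% = 8.3937%.
Cost of preferred: Rp = 5.17 / 54.47 = 9.4915%.
Market value of equity E = 75.7 × 0.35m = 26.495m.
Total capital V = 26.495 + 3.5 + 12.8 + 12 = 54.795.
Equity: weight = 26.495/54.795 = 0.4835; cost = 8.3937%.
Preferred: weight = 3.5/54.795 = 0.0639; cost = 9.4915%.
Bank debt: weight = 12.8/54.795 = 0.2336; after-tax cost = 7.91% × (1 − 0%) = 7.9100%.
Private placement notes: weight = 12/54.795 = 0.2190; after-tax cost = 7.25% × (1 − 0%) = 7.2500%.
WACC = 0.4835 × 8.3937% + 0.0639 × 9.4915% + 0.2336 × 7.9100% + 0.2190 × 7.2500% = 8.1004%.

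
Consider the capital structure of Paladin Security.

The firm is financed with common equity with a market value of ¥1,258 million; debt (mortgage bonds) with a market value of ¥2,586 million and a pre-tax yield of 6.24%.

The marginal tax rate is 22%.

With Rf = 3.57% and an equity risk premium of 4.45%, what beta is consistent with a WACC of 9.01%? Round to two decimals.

3.14

Total capital V = 1258 + 2586 = 3844.
Equity weight = 1258/3844 = 0.3273.
Mortgage bonds weight = 2586/3844 = 0.6727.
Debt contribution = 0.6727 × 6.24% × (1 − 22%) = 3.2743%.
Required equity contribution = 9.01% − 3.2743% = 5.7357%  ⇒  Re = 17.5261%.
CAPM: 17.5261% = 3.57% + β × 4.45%  ⇒  β = 3.1362.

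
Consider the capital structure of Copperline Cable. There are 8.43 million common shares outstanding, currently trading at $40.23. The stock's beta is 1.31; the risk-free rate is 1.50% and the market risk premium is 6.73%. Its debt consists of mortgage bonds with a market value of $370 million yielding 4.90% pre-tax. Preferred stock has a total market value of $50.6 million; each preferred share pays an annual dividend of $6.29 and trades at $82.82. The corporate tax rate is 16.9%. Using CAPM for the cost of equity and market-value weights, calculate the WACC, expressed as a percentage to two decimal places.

Cost of equity via CAPM: Re = 1.5% + 1.31 × 6.73% = 10.3163%.
Cost of preferred: Rp = 6.29 / 82.82 = 7.5948%.
Market value of equity E = 40.23 × 8.43m = 339.1389m.
Total capital V = 339.1389 + 50.6 + 370 = 759.7389.
Equity: weight = 339.1389/759.7389 = 0.4464; cost = 10.3163%.
Preferred: weight = 50.6/759.7389 = 0.0666; cost = 7.5948%.
Mortgage bonds: weight = 370/759.7389 = 0.4870; after-tax cost = 4.9% × (1 − 16.9%) = 4.0719%.
WACC = 0.4464 × 10.3163% + 0.0666 × 7.5948% + 0.4870 × 4.0719% = 7.0940%.

7.09%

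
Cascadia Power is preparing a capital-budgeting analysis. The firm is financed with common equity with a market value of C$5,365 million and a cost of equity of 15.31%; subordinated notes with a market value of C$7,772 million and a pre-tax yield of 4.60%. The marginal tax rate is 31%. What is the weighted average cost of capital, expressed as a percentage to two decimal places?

Total capital V = 5365 + 7772 = 13137.
Equity: weight = 5365/13137 = 0.4084; cost = 15.31%.
Subordinated notes: weight = 7772/13137 = 0.5916; after-tax cost = 4.6% × (1 − 31%) = 3.1740%.
WACC = 0.4084 × 15.3100% + 0.5916 × 3.1740% = 8.1302%.

8.13%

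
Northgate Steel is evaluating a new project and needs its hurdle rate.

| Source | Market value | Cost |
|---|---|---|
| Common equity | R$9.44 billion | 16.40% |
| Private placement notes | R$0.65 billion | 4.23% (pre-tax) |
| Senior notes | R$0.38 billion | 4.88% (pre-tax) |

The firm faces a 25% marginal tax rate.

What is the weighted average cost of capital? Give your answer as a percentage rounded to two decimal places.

Total capital V = 9.44 + 0.65 + 0.38 = 10.47.
Equity: weight = 9.44/10.47 = 0.9016; cost = 16.4%.
Private placement notes: weight = 0.65/10.47 = 0.0621; after-tax cost = 4.23% × (1 − 25%) = 3.1725%.
Senior notes: weight = 0.38/10.47 = 0.0363; after-tax cost = 4.88% × (1 − 25%) = 3.6600%.
WACC = 0.9016 × 16.4000% + 0.0621 × 3.1725% + 0.0363 × 3.6600% = 15.1164%.

15.12%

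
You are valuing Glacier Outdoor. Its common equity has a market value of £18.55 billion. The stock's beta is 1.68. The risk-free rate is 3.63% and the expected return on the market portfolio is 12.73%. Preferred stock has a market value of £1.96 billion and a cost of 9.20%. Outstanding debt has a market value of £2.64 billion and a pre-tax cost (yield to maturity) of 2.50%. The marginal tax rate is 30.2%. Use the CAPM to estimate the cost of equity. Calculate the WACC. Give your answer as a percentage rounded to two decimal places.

16.14%

Market risk premium = 12.73% − 3.63% = 9.1%.
Cost of equity via CAPM: Re = 3.63% + 1.68 × 9.1% = 18.9180%.
Total capital V = 18.55 + 1.96 + 2.64 = 23.15.
Equity: weight = 18.55/23.15 = 0.8013; cost = 18.918%.
Preferred: weight = 1.96/23.15 = 0.0847; cost = 9.2%.
Debt: weight = 2.64/23.15 = 0.1140; after-tax cost = 2.5% × (1 − 30.2%) = 1.7450%.
WACC = 0.8013 × 18.9180% + 0.0847 × 9.2000% + 0.1140 × 1.7450% = 16.1368%.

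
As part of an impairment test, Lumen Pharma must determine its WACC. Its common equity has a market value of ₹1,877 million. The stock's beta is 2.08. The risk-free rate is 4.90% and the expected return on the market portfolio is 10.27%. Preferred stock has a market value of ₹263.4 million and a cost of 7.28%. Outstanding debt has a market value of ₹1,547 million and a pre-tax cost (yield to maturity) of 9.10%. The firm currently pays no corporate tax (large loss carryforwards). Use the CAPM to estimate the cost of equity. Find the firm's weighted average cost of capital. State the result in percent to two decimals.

12.52%

Market risk premium = 10.27% − 4.9% = 5.37%.
Cost of equity via CAPM: Re = 4.9% + 2.08 × 5.37% = 16.0696%.
Total capital V = 1877 + 263.4 + 1547 = 3687.4.
Equity: weight = 1877/3687.4 = 0.5090; cost = 16.0696%.
Preferred: weight = 263.4/3687.4 = 0.0714; cost = 7.28%.
Debt: weight = 1547/3687.4 = 0.4195; after-tax cost = 9.1% × (1 − 0%) = 9.1000%.
WACC = 0.5090 × 16.0696% + 0.0714 × 7.2800% + 0.4195 × 9.1000% = 12.5177%.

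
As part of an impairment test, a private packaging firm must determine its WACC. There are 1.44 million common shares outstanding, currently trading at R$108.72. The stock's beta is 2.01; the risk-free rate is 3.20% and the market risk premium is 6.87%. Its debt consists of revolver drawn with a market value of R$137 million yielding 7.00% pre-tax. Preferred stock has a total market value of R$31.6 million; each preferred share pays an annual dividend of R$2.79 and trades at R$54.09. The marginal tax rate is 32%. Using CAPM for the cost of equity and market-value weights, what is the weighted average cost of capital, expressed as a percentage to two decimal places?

Cost of equity via CAPM: Re = 3.2% + 2.01 × 6.87% = 17.0087%.
Cost of preferred: Rp = 2.79 / 54.09 = 5.1581%.
Market value of equity E = 108.72 × 1.44m = 156.5568m.
Total capital V = 156.5568 + 31.6 + 137 = 325.1568.
Equity: weight = 156.5568/325.1568 = 0.4815; cost = 17.0087%.
Preferred: weight = 31.6/325.1568 = 0.0972; cost = 5.1581%.
Revolver drawn: weight = 137/325.1568 = 0.4213; after-tax cost = 7% × (1 − 32%) = 4.7600%.
WACC = 0.4815 × 17.0087% + 0.0972 × 5.1581% + 0.4213 × 4.7600% = 10.6962%.

10.70%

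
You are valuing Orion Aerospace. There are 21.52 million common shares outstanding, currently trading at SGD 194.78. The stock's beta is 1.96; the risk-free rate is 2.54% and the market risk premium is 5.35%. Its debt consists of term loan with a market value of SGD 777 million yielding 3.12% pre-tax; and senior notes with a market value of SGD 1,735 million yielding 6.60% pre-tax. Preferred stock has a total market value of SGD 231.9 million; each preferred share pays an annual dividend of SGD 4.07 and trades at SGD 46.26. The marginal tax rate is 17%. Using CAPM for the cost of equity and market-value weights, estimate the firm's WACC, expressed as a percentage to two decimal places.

9.83%

Cost of equity via CAPM: Re = 2.54% + 1.96 × 5.35% = 13.0260%.
Cost of preferred: Rp = 4.07 / 46.26 = 8.7981%.
Market value of equity E = 194.78 × 21.52m = 4191.6656m.
Total capital V = 4191.6656 + 231.9 + 777 + 1735 = 6935.5656.
Equity: weight = 4191.6656/6935.5656 = 0.6044; cost = 13.026%.
Preferred: weight = 231.9/6935.5656 = 0.0334; cost = 8.7981%.
Term loan: weight = 777/6935.5656 = 0.1120; after-tax cost = 3.12% × (1 − 17%) = 2.5896%.
Senior notes: weight = 1735/6935.5656 = 0.2502; after-tax cost = 6.6% × (1 − 17%) = 5.4780%.
WACC = 0.6044 × 13.0260% + 0.0334 × 8.7981% + 0.1120 × 2.5896% + 0.2502 × 5.4780% = 9.8272%.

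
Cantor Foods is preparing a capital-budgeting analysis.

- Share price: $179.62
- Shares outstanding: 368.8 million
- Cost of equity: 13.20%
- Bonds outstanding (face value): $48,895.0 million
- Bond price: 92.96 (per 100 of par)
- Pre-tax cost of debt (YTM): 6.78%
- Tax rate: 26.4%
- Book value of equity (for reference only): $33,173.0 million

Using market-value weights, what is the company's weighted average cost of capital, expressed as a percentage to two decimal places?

9.86%

Market value of equity E = 179.62 × 368.8m = 66243.856m. Market value of debt D = 48895m × 92.96/100 = 45452.792m.
Total capital V = 66243.856 + 45452.792 = 111696.648.
Equity: weight = 66243.856/111696.648 = 0.5931; cost = 13.2%.
Bonds outstanding: weight = 45452.792/111696.648 = 0.4069; after-tax cost = 6.78% × (1 − 26.4%) = 4.9901%.
WACC = 0.5931 × 13.2000% + 0.4069 × 4.9901% = 9.8591%.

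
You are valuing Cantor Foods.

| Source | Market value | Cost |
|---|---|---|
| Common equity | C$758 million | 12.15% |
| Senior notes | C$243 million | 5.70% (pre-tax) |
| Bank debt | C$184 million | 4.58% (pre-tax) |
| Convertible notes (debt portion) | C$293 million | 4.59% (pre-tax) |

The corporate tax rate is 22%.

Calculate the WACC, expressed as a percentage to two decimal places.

Total capital V = 758 + 243 + 184 + 293 = 1478.
Equity: weight = 758/1478 = 0.5129; cost = 12.15%.
Senior notes: weight = 243/1478 = 0.1644; after-tax cost = 5.7% × (1 − 22%) = 4.4460%.
Bank debt: weight = 184/1478 = 0.1245; after-tax cost = 4.58% × (1 − 22%) = 3.5724%.
Convertible notes (debt portion): weight = 293/1478 = 0.1982; after-tax cost = 4.59% × (1 − 22%) = 3.5802%.
WACC = 0.5129 × 12.1500% + 0.1644 × 4.4460% + 0.1245 × 3.5724% + 0.1982 × 3.5802% = 8.1166%.

8.12%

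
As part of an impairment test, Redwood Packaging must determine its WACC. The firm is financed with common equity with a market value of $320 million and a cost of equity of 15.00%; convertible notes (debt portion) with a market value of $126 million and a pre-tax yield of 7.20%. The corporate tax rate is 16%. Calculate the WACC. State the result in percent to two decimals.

Total capital V = 320 + 126 = 446.
Equity: weight = 320/446 = 0.7175; cost = 15%.
Convertible notes (debt portion): weight = 126/446 = 0.2825; after-tax cost = 7.2% × (1 − 16%) = 6.0480%.
WACC = 0.7175 × 15.0000% + 0.2825 × 6.0480% = 12.4710%.

12.47%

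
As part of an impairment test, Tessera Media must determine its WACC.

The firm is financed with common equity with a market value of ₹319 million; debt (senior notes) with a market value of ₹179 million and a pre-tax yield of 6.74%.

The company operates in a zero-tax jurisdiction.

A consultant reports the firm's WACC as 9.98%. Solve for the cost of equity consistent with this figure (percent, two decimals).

11.80%

Total capital V = 319 + 179 = 498.
Equity weight = 319/498 = 0.6406.
Senior notes weight = 179/498 = 0.3594.
Debt contribution = 0.3594 × 6.74% × (1 − 0%) = 2.4226%.
Required equity contribution = 9.98% − 2.4226% = 7.5574%.
Re = 7.5574% / 0.6406 = 11.7981%.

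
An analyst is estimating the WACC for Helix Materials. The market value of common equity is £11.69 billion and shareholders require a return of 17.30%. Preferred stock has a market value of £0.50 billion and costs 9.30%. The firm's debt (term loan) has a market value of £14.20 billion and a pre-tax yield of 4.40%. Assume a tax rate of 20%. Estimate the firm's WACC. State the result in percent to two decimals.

Total capital V = 11.69 + 0.5 + 14.2 = 26.39.
Equity: weight = 11.69/26.39 = 0.4430; cost = 17.3%.
Preferred: weight = 0.5/26.39 = 0.0189; cost = 9.3%.
Term loan: weight = 14.2/26.39 = 0.5381; after-tax cost = 4.4% × (1 − 20%) = 3.5200%.
WACC = 0.4430 × 17.3000% + 0.0189 × 9.3000% + 0.5381 × 3.5200% = 9.7336%.

9.73%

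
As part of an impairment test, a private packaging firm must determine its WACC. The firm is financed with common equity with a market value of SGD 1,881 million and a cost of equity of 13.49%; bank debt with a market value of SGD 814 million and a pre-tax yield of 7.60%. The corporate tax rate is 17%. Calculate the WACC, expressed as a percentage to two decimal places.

11.32%

Total capital V = 1881 + 814 = 2695.
Equity: weight = 1881/2695 = 0.6980; cost = 13.49%.
Bank debt: weight = 814/2695 = 0.3020; after-tax cost = 7.6% × (1 − 17%) = 6.3080%.
WACC = 0.6980 × 13.4900% + 0.3020 × 6.3080% = 11.3207%.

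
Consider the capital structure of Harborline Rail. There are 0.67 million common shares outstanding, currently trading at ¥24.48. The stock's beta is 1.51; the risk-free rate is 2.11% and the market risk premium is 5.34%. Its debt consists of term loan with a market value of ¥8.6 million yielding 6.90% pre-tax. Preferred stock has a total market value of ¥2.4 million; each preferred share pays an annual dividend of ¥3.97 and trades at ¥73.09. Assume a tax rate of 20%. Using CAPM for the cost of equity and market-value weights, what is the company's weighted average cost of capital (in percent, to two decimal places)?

8.30%

Cost of equity via CAPM: Re = 2.11% + 1.51 × 5.34% = 10.1734%.
Cost of preferred: Rp = 3.97 / 73.09 = 5.4317%.
Market value of equity E = 24.48 × 0.67m = 16.4016m.
Total capital V = 16.4016 + 2.4 + 8.6 = 27.4016.
Equity: weight = 16.4016/27.4016 = 0.5986; cost = 10.1734%.
Preferred: weight = 2.4/27.4016 = 0.0876; cost = 5.4317%.
Term loan: weight = 8.6/27.4016 = 0.3139; after-tax cost = 6.9% × (1 − 20%) = 5.5200%.
WACC = 0.5986 × 10.1734% + 0.0876 × 5.4317% + 0.3139 × 5.5200% = 8.2976%.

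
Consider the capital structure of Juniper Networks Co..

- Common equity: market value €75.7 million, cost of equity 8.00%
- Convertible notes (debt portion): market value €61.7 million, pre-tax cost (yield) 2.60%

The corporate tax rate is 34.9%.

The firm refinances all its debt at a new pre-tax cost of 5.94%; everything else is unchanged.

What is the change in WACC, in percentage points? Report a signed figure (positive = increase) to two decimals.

Current WACC:
Total capital V = 75.7 + 61.7 = 137.4.
Equity: weight = 75.7/137.4 = 0.5509; cost = 8%.
Convertible notes (debt portion): weight = 61.7/137.4 = 0.4491; after-tax cost = 2.6% × (1 − 34.9%) = 1.6926%.
WACC = 0.5509 × 8.0000% + 0.4491 × 1.6926% = 5.1676%.
After the change:
Total capital V = 75.7 + 61.7 = 137.4.
Equity: weight = 75.7/137.4 = 0.5509; cost = 8%.
Convertible notes (debt portion): weight = 61.7/137.4 = 0.4491; after-tax cost = 5.94% × (1 − 34.9%) = 3.8669%.
WACC = 0.5509 × 8.0000% + 0.4491 × 3.8669% = 6.1440%.
Change in WACC = 6.1440% − 5.1676% = 0.9764 pp.

+0.98 pp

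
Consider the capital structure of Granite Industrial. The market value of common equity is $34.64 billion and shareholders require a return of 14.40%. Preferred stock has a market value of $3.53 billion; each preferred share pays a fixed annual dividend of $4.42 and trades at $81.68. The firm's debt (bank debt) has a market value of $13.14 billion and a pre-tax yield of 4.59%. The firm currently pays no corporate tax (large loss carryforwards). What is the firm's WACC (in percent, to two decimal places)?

Cost of preferred: Rp = 4.42 / 81.68 = 5.4114%.
Total capital V = 34.64 + 3.53 + 13.14 = 51.31.
Equity: weight = 34.64/51.31 = 0.6751; cost = 14.4%.
Preferred: weight = 3.53/51.31 = 0.0688; cost = 5.4114%.
Bank debt: weight = 13.14/51.31 = 0.2561; after-tax cost = 4.59% × (1 − 0%) = 4.5900%.
WACC = 0.6751 × 14.4000% + 0.0688 × 5.4114% + 0.2561 × 4.5900% = 11.2694%.

11.27%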